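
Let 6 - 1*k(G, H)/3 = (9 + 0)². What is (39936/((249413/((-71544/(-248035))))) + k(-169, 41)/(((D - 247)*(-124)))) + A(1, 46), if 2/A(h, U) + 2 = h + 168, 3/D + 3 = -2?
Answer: 80619069723350531/1585954981001721320 ≈ 0.050833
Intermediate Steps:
D = -⅗ (D = 3/(-3 - 2) = 3/(-5) = 3*(-⅕) = -⅗ ≈ -0.60000)
A(h, U) = 2/(166 + h) (A(h, U) = 2/(-2 + (h + 168)) = 2/(-2 + (168 + h)) = 2/(166 + h))
k(G, H) = -225 (k(G, H) = 18 - 3*(9 + 0)² = 18 - 3*9² = 18 - 3*81 = 18 - 243 = -225)
(39936/((249413/((-71544/(-248035))))) + k(-169, 41)/(((D - 247)*(-124)))) + A(1, 46) = (39936/((249413/((-71544/(-248035))))) - 225*(-1/(124*(-⅗ - 247)))) + 2/(166 + 1) = (39936/((249413/((-71544*(-1/248035))))) - 225/((-1238/5*(-124)))) + 2/167 = (39936/((249413/(71544/248035))) - 225/153512/5) + 2*(1/167) = (39936/((249413*(248035/71544))) - 225*5/153512) + 2/167 = (39936/(61863153455/71544) - 1125/153512) + 2/167 = (39936*(71544/61863153455) - 1125/153512) + 2/167 = (2857181184/61863153455 - 1125/153512) + 2/167 = 369015550281333/9496736413183960 + 2/167 = 80619069723350531/1585954981001721320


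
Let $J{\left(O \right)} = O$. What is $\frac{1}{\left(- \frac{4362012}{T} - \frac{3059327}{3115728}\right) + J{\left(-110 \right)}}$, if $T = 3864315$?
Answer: $- \frac{81905812560}{9182517246503} \approx -0.0089198$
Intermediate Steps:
$\frac{1}{\left(- \frac{4362012}{T} - \frac{3059327}{3115728}\right) + J{\left(-110 \right)}} = \frac{1}{\left(- \frac{4362012}{3864315} - \frac{3059327}{3115728}\right) - 110} = \frac{1}{\left(\left(-4362012\right) \frac{1}{3864315} - \frac{3059327}{3115728}\right) - 110} = \frac{1}{\left(- \frac{1454004}{1288105} - \frac{3059327}{3115728}\right) - 110} = \frac{1}{- \frac{172877864903}{81905812560} - 110} = \frac{1}{- \frac{9182517246503}{81905812560}} = - \frac{81905812560}{9182517246503}$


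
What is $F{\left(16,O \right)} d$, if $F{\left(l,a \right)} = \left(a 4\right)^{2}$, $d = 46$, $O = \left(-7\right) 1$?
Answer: $36064$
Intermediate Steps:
$O = -7$
$F{\left(l,a \right)} = 16 a^{2}$ ($F{\left(l,a \right)} = \left(4 a\right)^{2} = 16 a^{2}$)
$F{\left(16,O \right)} d = 16 \left(-7\right)^{2} \cdot 46 = 16 \cdot 49 \cdot 46 = 784 \cdot 46 = 36064$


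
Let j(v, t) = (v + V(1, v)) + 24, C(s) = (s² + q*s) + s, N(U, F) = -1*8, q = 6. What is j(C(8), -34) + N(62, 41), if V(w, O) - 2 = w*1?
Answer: 139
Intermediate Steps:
N(U, F) = -8
C(s) = s² + 7*s (C(s) = (s² + 6*s) + s = s² + 7*s)
V(w, O) = 2 + w (V(w, O) = 2 + w*1 = 2 + w)
j(v, t) = 27 + v (j(v, t) = (v + (2 + 1)) + 24 = (v + 3) + 24 = (3 + v) + 24 = 27 + v)
j(C(8), -34) + N(62, 41) = (27 + 8*(7 + 8)) - 8 = (27 + 8*15) - 8 = (27 + 120) - 8 = 147 - 8 = 139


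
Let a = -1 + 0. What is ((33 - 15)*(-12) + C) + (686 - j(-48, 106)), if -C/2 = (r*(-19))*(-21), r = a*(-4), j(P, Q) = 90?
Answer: -2812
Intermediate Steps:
a = -1
r = 4 (r = -1*(-4) = 4)
C = -3192 (C = -2*4*(-19)*(-21) = -(-152)*(-21) = -2*1596 = -3192)
((33 - 15)*(-12) + C) + (686 - j(-48, 106)) = ((33 - 15)*(-12) - 3192) + (686 - 1*90) = (18*(-12) - 3192) + (686 - 90) = (-216 - 3192) + 596 = -3408 + 596 = -2812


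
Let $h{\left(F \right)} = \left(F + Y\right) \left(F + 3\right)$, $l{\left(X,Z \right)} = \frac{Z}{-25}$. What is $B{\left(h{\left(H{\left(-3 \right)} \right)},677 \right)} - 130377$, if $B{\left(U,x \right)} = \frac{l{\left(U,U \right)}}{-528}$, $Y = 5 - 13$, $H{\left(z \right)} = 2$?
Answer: $- \frac{57365881}{440} \approx -1.3038 \cdot 10^{5}$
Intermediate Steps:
$l{\left(X,Z \right)} = - \frac{Z}{25}$ ($l{\left(X,Z \right)} = Z \left(- \frac{1}{25}\right) = - \frac{Z}{25}$)
$Y = -8$
$h{\left(F \right)} = \left(-8 + F\right) \left(3 + F\right)$ ($h{\left(F \right)} = \left(F - 8\right) \left(F + 3\right) = \left(-8 + F\right) \left(3 + F\right)$)
$B{\left(U,x \right)} = \frac{U}{13200}$ ($B{\left(U,x \right)} = \frac{\left(- \frac{1}{25}\right) U}{-528} = - \frac{U}{25} \left(- \frac{1}{528}\right) = \frac{U}{13200}$)
$B{\left(h{\left(H{\left(-3 \right)} \right)},677 \right)} - 130377 = \frac{-24 + 2^{2} - 10}{13200} - 130377 = \frac{-24 + 4 - 10}{13200} - 130377 = \frac{1}{13200} \left(-30\right) - 130377 = - \frac{1}{440} - 130377 = - \frac{57365881}{440}$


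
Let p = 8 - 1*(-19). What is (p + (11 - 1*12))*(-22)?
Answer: -572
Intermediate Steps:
p = 27 (p = 8 + 19 = 27)
(p + (11 - 1*12))*(-22) = (27 + (11 - 1*12))*(-22) = (27 + (11 - 12))*(-22) = (27 - 1)*(-22) = 26*(-22) = -572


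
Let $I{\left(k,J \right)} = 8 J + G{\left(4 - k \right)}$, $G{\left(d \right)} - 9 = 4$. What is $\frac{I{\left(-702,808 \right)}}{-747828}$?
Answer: $- \frac{2159}{249276} \approx -0.0086611$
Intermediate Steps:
$G{\left(d \right)} = 13$ ($G{\left(d \right)} = 9 + 4 = 13$)
$I{\left(k,J \right)} = 13 + 8 J$ ($I{\left(k,J \right)} = 8 J + 13 = 13 + 8 J$)
$\frac{I{\left(-702,808 \right)}}{-747828} = \frac{13 + 8 \cdot 808}{-747828} = \left(13 + 6464\right) \left(- \frac{1}{747828}\right) = 6477 \left(- \frac{1}{747828}\right) = - \frac{2159}{249276}$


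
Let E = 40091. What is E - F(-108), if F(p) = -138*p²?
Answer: 1649723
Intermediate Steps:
E - F(-108) = 40091 - (-138)*(-108)² = 40091 - (-138)*11664 = 40091 - 1*(-1609632) = 40091 + 1609632 = 1649723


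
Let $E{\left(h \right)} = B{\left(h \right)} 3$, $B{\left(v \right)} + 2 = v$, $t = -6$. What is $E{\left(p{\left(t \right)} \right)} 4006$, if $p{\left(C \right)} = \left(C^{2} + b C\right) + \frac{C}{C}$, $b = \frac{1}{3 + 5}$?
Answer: $\frac{823233}{2} \approx 4.1162 \cdot 10^{5}$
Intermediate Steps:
$B{\left(v \right)} = -2 + v$
$b = \frac{1}{8} \approx 0.125$
$p{\left(C \right)} = 1 + C^{2} + \frac{C}{8}$ ($p{\left(C \right)} = \left(C^{2} + \frac{C}{8}\right) + \frac{C}{C} = \left(C^{2} + \frac{C}{8}\right) + 1 = 1 + C^{2} + \frac{C}{8}$)
$E{\left(h \right)} = -6 + 3 h$ ($E{\left(h \right)} = \left(-2 + h\right) 3 = -6 + 3 h$)
$E{\left(p{\left(t \right)} \right)} 4006 = \left(-6 + 3 \left(1 + \left(-6\right)^{2} + \frac{1}{8} \left(-6\right)\right)\right) 4006 = \left(-6 + 3 \left(1 + 36 - \frac{3}{4}\right)\right) 4006 = \left(-6 + 3 \cdot \frac{145}{4}\right) 4006 = \left(-6 + \frac{435}{4}\right) 4006 = \frac{411}{4} \cdot 4006 = \frac{823233}{2}$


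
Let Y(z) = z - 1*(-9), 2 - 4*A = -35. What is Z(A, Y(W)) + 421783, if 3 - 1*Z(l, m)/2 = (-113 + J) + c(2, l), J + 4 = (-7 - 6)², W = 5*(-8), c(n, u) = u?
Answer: 843333/2 ≈ 4.2167e+5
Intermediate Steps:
A = 37/4 (A = ½ - ¼*(-35) = ½ + 35/4 = 37/4 ≈ 9.2500)
W = -40
Y(z) = 9 + z (Y(z) = z + 9 = 9 + z)
J = 165 (J = -4 + (-7 - 6)² = -4 + (-13)² = -4 + 169 = 165)
Z(l, m) = -98 - 2*l (Z(l, m) = 6 - 2*((-113 + 165) + l) = 6 - 2*(52 + l) = 6 + (-104 - 2*l) = -98 - 2*l)
Z(A, Y(W)) + 421783 = (-98 - 2*37/4) + 421783 = (-98 - 37/2) + 421783 = -233/2 + 421783 = 843333/2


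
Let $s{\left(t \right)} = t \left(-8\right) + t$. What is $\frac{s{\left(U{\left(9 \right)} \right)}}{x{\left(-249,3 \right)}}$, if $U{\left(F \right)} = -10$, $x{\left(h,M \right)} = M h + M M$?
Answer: $- \frac{35}{369} \approx -0.094851$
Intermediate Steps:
$x{\left(h,M \right)} = M^{2} + M h$ ($x{\left(h,M \right)} = M h + M^{2} = M^{2} + M h$)
$s{\left(t \right)} = - 7 t$ ($s{\left(t \right)} = - 8 t + t = - 7 t$)
$\frac{s{\left(U{\left(9 \right)} \right)}}{x{\left(-249,3 \right)}} = \frac{\left(-7\right) \left(-10\right)}{3 \left(3 - 249\right)} = \frac{70}{3 \left(-246\right)} = \frac{70}{-738} = 70 \left(- \frac{1}{738}\right) = - \frac{35}{369}$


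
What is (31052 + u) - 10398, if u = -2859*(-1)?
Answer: 23513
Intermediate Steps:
u = 2859
(31052 + u) - 10398 = (31052 + 2859) - 10398 = 33911 - 10398 = 23513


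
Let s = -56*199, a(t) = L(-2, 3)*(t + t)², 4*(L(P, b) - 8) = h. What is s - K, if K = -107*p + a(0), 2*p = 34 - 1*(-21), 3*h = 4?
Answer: -16403/2 ≈ -8201.5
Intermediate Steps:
h = 4/3 (h = (⅓)*4 = 4/3 ≈ 1.3333)
L(P, b) = 25/3 (L(P, b) = 8 + (¼)*(4/3) = 8 + ⅓ = 25/3)
a(t) = 100*t²/3 (a(t) = 25*(t + t)²/3 = 25*(2*t)²/3 = 25*(4*t²)/3 = 100*t²/3)
s = -11144
p = 55/2 (p = (34 - 1*(-21))/2 = (34 + 21)/2 = (½)*55 = 55/2 ≈ 27.500)
K = -5885/2 (K = -107*55/2 + (100/3)*0² = -5885/2 + (100/3)*0 = -5885/2 + 0 = -5885/2 ≈ -2942.5)
s - K = -11144 - 1*(-5885/2) = -11144 + 5885/2 = -16403/2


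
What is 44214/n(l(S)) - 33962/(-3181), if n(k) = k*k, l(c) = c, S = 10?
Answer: 72020467/159050 ≈ 452.82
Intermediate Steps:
n(k) = k²
44214/n(l(S)) - 33962/(-3181) = 44214/(10²) - 33962/(-3181) = 44214/100 - 33962*(-1/3181) = 44214*(1/100) + 33962/3181 = 22107/50 + 33962/3181 = 72020467/159050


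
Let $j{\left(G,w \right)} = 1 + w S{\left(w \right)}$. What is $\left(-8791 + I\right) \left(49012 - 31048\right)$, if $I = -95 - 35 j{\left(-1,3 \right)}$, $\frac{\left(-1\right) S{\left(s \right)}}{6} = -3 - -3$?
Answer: $-160256844$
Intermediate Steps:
$S{\left(s \right)} = 0$ ($S{\left(s \right)} = - 6 \left(-3 - -3\right) = - 6 \left(-3 + 3\right) = \left(-6\right) 0 = 0$)
$j{\left(G,w \right)} = 1$ ($j{\left(G,w \right)} = 1 + w 0 = 1 + 0 = 1$)
$I = -130$ ($I = -95 - 35 = -130$)
$\left(-8791 + I\right) \left(49012 - 31048\right) = \left(-8791 - 130\right) \left(49012 - 31048\right) = \left(-8921\right) 17964 = -160256844$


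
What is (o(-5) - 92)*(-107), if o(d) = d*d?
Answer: 7169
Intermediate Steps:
o(d) = d**2
(o(-5) - 92)*(-107) = ((-5)**2 - 92)*(-107) = (25 - 92)*(-107) = -67*(-107) = 7169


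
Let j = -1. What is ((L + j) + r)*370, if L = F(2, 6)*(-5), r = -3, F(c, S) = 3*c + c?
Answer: -16280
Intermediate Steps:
F(c, S) = 4*c
L = -40 (L = (4*2)*(-5) = 8*(-5) = -40)
((L + j) + r)*370 = ((-40 - 1) - 3)*370 = (-41 - 3)*370 = -44*370 = -16280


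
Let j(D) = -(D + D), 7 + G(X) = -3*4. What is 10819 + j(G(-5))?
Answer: 10857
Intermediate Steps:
G(X) = -19 (G(X) = -7 - 3*4 = -7 - 12 = -19)
j(D) = -2*D
10819 + j(G(-5)) = 10819 - 2*(-19) = 10819 + 38 = 10857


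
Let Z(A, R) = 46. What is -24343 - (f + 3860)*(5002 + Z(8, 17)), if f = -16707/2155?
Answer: -41958900629/2155 ≈ -1.9470e+7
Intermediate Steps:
f = -16707/2155 (f = -16707*1/2155 = -16707/2155 ≈ -7.7527)
-24343 - (f + 3860)*(5002 + Z(8, 17)) = -24343 - (-16707/2155 + 3860)*(5002 + 46) = -24343 - 8301593*5048/2155 = -24343 - 1*41906441464/2155 = -24343 - 41906441464/2155 = -41958900629/2155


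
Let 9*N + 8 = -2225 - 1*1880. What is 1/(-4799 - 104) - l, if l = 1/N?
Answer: 4446/2240671 ≈ 0.0019842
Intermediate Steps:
N = -457 (N = -8/9 + (-2225 - 1*1880)/9 = -8/9 + (-2225 - 1880)/9 = -8/9 + (1/9)*(-4105) = -8/9 - 4105/9 = -457)
l = -1/457 (l = 1/(-457) = -1/457 ≈ -0.0021882)
1/(-4799 - 104) - l = 1/(-4799 - 104) - 1*(-1/457) = 1/(-4903) + 1/457 = -1/4903 + 1/457 = 4446/2240671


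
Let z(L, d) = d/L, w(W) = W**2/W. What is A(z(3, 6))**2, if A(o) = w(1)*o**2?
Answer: 16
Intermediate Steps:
w(W) = W
A(o) = o**2 (A(o) = 1*o**2 = o**2)
A(z(3, 6))**2 = ((6/3)**2)**2 = ((6*(1/3))**2)**2 = (2**2)**2 = 4**2 = 16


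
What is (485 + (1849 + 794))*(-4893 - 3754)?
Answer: -27047816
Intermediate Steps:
(485 + (1849 + 794))*(-4893 - 3754) = (485 + 2643)*(-8647) = 3128*(-8647) = -27047816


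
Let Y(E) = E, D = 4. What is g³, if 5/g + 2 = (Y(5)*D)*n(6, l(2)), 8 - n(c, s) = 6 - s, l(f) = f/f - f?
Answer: 125/5832 ≈ 0.021433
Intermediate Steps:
l(f) = 1 - f
n(c, s) = 2 + s (n(c, s) = 8 - (6 - s) = 8 + (-6 + s) = 2 + s)
g = 5/18 (g = 5/(-2 + (5*4)*(2 + (1 - 1*2))) = 5/(-2 + 20*(2 + (1 - 2))) = 5/(-2 + 20*(2 - 1)) = 5/(-2 + 20*1) = 5/(-2 + 20) = 5/18 ≈ 0.27778)
g³ = (5/18)³ = 125/5832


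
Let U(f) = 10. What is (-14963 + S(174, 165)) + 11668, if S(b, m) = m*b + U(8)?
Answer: 25425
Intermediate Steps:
S(b, m) = 10 + b*m (S(b, m) = m*b + 10 = b*m + 10 = 10 + b*m)
(-14963 + S(174, 165)) + 11668 = (-14963 + (10 + 174*165)) + 11668 = (-14963 + (10 + 28710)) + 11668 = (-14963 + 28720) + 11668 = 13757 + 11668 = 25425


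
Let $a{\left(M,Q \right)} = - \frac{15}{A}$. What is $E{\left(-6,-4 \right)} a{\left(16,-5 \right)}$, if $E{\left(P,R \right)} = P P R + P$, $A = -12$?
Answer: $- \frac{375}{2} \approx -187.5$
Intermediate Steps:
$a{\left(M,Q \right)} = \frac{5}{4}$ ($a{\left(M,Q \right)} = - \frac{15}{-12} = \left(-15\right) \left(- \frac{1}{12}\right) = \frac{5}{4}$)
$E{\left(P,R \right)} = P + R P^{2}$ ($E{\left(P,R \right)} = P^{2} R + P = R P^{2} + P = P + R P^{2}$)
$E{\left(-6,-4 \right)} a{\left(16,-5 \right)} = - 6 \left(1 - -24\right) \frac{5}{4} = - 6 \left(1 + 24\right) \frac{5}{4} = \left(-6\right) 25 \cdot \frac{5}{4} = \left(-150\right) \frac{5}{4} = - \frac{375}{2}$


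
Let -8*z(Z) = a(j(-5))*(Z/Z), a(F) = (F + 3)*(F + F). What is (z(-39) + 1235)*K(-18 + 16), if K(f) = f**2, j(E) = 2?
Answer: 4930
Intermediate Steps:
a(F) = 2*F*(3 + F) (a(F) = (3 + F)*(2*F) = 2*F*(3 + F))
z(Z) = -5/2 (z(Z) = -2*2*(3 + 2)*Z/Z/8 = -2*2*5/8 = -5/2)
(z(-39) + 1235)*K(-18 + 16) = (-5/2 + 1235)*(-18 + 16)**2 = (2465/2)*(-2)**2 = (2465/2)*4 = 4930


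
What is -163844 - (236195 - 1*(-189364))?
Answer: -589403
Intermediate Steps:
-163844 - (236195 - 1*(-189364)) = -163844 - (236195 + 189364) = -163844 - 1*425559 = -163844 - 425559 = -589403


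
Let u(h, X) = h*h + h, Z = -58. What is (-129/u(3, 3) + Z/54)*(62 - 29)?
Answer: -14047/36 ≈ -390.19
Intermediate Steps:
u(h, X) = h + h² (u(h, X) = h² + h = h + h²)
(-129/u(3, 3) + Z/54)*(62 - 29) = (-129*1/(3*(1 + 3)) - 58/54)*(62 - 29) = (-129/(3*4) - 58*1/54)*33 = (-129/12 - 29/27)*33 = (-129*1/12 - 29/27)*33 = (-43/4 - 29/27)*33 = -1277/108*33 = -14047/36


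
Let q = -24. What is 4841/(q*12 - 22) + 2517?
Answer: 775429/310 ≈ 2501.4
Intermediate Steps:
4841/(q*12 - 22) + 2517 = 4841/(-24*12 - 22) + 2517 = 4841/(-288 - 22) + 2517 = 4841/(-310) + 2517 = 4841*(-1/310) + 2517 = -4841/310 + 2517 = 775429/310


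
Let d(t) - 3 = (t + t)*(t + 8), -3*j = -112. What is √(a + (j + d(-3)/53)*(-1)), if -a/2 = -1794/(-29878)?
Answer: I*√208440004805391/2375301 ≈ 6.0782*I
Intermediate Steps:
j = 112/3 (j = -⅓*(-112) = 112/3 ≈ 37.333)
d(t) = 3 + 2*t*(8 + t) (d(t) = 3 + (t + t)*(t + 8) = 3 + (2*t)*(8 + t) = 3 + 2*t*(8 + t))
a = -1794/14939 (a = -(-3588)/(-29878) = -(-3588)*(-1)/29878 = -2*897/14939 = -1794/14939 ≈ -0.12009)
√(a + (j + d(-3)/53)*(-1)) = √(-1794/14939 + (112/3 + (3 + 2*(-3)² + 16*(-3))/53)*(-1)) = √(-1794/14939 + (112/3 + (3 + 2*9 - 48)*(1/53))*(-1)) = √(-1794/14939 + (112/3 + (3 + 18 - 48)*(1/53))*(-1)) = √(-1794/14939 + (112/3 - 27*1/53)*(-1)) = √(-1794/14939 + (112/3 - 27/53)*(-1)) = √(-1794/14939 + (5855/159)*(-1)) = √(-1794/14939 - 5855/159) = √(-87753091/2375301) = I*√208440004805391/2375301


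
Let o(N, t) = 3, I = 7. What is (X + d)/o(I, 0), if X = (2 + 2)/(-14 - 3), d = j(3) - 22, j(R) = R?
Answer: -109/17 ≈ -6.4118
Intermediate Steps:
d = -19 (d = 3 - 22 = -19)
X = -4/17 (X = 4/(-17) = 4*(-1/17) = -4/17 ≈ -0.23529)
(X + d)/o(I, 0) = (-4/17 - 19)/3 = -327/17*1/3 = -109/17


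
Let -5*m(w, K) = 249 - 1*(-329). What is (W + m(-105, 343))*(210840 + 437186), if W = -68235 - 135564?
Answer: -660709812898/5 ≈ -1.3214e+11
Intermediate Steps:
m(w, K) = -578/5 (m(w, K) = -(249 - 1*(-329))/5 = -(249 + 329)/5 = -1/5*578 = -578/5)
W = -203799
(W + m(-105, 343))*(210840 + 437186) = (-203799 - 578/5)*(210840 + 437186) = -1019573/5*648026 = -660709812898/5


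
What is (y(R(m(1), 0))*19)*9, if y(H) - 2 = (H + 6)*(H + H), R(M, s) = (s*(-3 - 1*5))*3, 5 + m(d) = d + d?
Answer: 342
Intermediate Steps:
m(d) = -5 + 2*d (m(d) = -5 + (d + d) = -5 + 2*d)
R(M, s) = -24*s (R(M, s) = (s*(-3 - 5))*3 = (s*(-8))*3 = -8*s*3 = -24*s)
y(H) = 2 + 2*H*(6 + H) (y(H) = 2 + (H + 6)*(H + H) = 2 + (6 + H)*(2*H) = 2 + 2*H*(6 + H))
(y(R(m(1), 0))*19)*9 = ((2 + 2*(-24*0)² + 12*(-24*0))*19)*9 = ((2 + 2*0² + 12*0)*19)*9 = ((2 + 2*0 + 0)*19)*9 = ((2 + 0 + 0)*19)*9 = (2*19)*9 = 38*9 = 342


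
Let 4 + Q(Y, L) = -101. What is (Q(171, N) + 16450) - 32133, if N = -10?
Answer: -15788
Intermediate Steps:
Q(Y, L) = -105 (Q(Y, L) = -4 - 101 = -105)
(Q(171, N) + 16450) - 32133 = (-105 + 16450) - 32133 = 16345 - 32133 = -15788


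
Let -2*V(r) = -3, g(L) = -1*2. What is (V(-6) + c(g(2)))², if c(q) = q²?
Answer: 121/4 ≈ 30.250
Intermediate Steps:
g(L) = -2
V(r) = 3/2 (V(r) = -½*(-3) = 3/2)
(V(-6) + c(g(2)))² = (3/2 + (-2)²)² = (3/2 + 4)² = (11/2)² = 121/4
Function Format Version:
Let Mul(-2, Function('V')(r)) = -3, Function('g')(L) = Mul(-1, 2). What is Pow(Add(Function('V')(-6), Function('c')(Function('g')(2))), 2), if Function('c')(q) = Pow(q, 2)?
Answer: Rational(121, 4) ≈ 30.250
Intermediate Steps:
Function('g')(L) = -2
Function('V')(r) = Rational(3, 2) (Function('V')(r) = Mul(Rational(-1, 2), -3) = Rational(3, 2))
Pow(Add(Function('V')(-6), Function('c')(Function('g')(2))), 2) = Pow(Add(Rational(3, 2), Pow(-2, 2)), 2) = Pow(Add(Rational(3, 2), 4), 2) = Pow(Rational(11, 2), 2) = Rational(121, 4)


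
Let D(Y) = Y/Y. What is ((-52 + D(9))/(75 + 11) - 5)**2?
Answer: 231361/7396 ≈ 31.282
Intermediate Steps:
D(Y) = 1
((-52 + D(9))/(75 + 11) - 5)**2 = ((-52 + 1)/(75 + 11) - 5)**2 = (-51/86 - 5)**2 = (-481/86)**2 = 231361/7396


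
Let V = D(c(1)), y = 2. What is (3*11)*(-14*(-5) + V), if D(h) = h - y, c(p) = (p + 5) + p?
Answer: 2475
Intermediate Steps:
c(p) = 5 + 2*p (c(p) = (5 + p) + p = 5 + 2*p)
D(h) = -2 + h (D(h) = h - 1*2 = h - 2 = -2 + h)
V = 5 (V = -2 + (5 + 2*1) = -2 + (5 + 2) = -2 + 7 = 5)
(3*11)*(-14*(-5) + V) = (3*11)*(-14*(-5) + 5) = 33*(70 + 5) = 33*75 = 2475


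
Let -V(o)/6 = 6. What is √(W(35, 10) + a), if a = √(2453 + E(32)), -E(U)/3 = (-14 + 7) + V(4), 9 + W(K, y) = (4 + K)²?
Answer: √(1512 + √2582) ≈ 39.532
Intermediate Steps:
V(o) = -36 (V(o) = -6*6 = -36)
W(K, y) = -9 + (4 + K)²
E(U) = 129 (E(U) = -3*((-14 + 7) - 36) = -3*(-7 - 36) = -3*(-43) = 129)
a = √2582 (a = √(2453 + 129) = √2582 ≈ 50.813)
√(W(35, 10) + a) = √((-9 + (4 + 35)²) + √2582) = √((-9 + 39²) + √2582) = √((-9 + 1521) + √2582) = √(1512 + √2582)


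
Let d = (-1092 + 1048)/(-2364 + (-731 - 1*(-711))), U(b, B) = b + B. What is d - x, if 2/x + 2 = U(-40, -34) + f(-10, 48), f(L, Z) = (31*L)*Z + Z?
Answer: 41295/2221292 ≈ 0.018591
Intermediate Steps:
U(b, B) = B + b
f(L, Z) = Z + 31*L*Z (f(L, Z) = 31*L*Z + Z = Z + 31*L*Z)
d = 11/596 (d = -44/(-2364 + (-731 + 711)) = -44/(-2364 - 20) = -44/(-2384) = -44*(-1/2384) = 11/596 ≈ 0.018456)
x = -1/7454 (x = 2/(-2 + ((-34 - 40) + 48*(1 + 31*(-10)))) = 2/(-2 + (-74 + 48*(1 - 310))) = 2/(-2 + (-74 + 48*(-309))) = 2/(-2 + (-74 - 14832)) = 2/(-2 - 14906) = 2/(-14908) = 2*(-1/14908) = -1/7454 ≈ -0.00013416)
d - x = 11/596 - 1*(-1/7454) = 11/596 + 1/7454 = 41295/2221292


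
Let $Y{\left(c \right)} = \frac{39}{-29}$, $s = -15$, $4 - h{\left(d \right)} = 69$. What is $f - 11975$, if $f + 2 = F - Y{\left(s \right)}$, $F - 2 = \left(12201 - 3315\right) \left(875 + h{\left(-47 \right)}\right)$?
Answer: $\frac{208384904}{29} \approx 7.1857 \cdot 10^{6}$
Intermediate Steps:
$h{\left(d \right)} = -65$ ($h{\left(d \right)} = 4 - 69 = -65$)
$Y{\left(c \right)} = - \frac{39}{29}$ ($Y{\left(c \right)} = 39 \left(- \frac{1}{29}\right) = - \frac{39}{29}$)
$F = 7197662$ ($F = 2 + \left(12201 - 3315\right) \left(875 - 65\right) = 2 + 8886 \cdot 810 = 2 + 7197660 = 7197662$)
$f = \frac{208732179}{29}$ ($f = -2 + \left(7197662 - - \frac{39}{29}\right) = -2 + \left(7197662 + \frac{39}{29}\right) = -2 + \frac{208732237}{29} = \frac{208732179}{29} \approx 7.1977 \cdot 10^{6}$)
$f - 11975 = \frac{208732179}{29} - 11975 = \frac{208384904}{29}$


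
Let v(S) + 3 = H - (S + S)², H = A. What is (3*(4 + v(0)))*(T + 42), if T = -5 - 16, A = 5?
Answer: 378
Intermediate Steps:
H = 5
v(S) = 2 - 4*S² (v(S) = -3 + (5 - (S + S)²) = -3 + (5 - (2*S)²) = -3 + (5 - 4*S²) = 2 - 4*S²)
T = -21
(3*(4 + v(0)))*(T + 42) = (3*(4 + (2 - 4*0²)))*(-21 + 42) = (3*(4 + (2 - 4*0)))*21 = (3*(4 + (2 + 0)))*21 = (3*(4 + 2))*21 = (3*6)*21 = 18*21 = 378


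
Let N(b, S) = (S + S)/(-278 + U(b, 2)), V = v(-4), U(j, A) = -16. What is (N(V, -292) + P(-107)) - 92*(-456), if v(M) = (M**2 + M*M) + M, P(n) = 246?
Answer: 6203398/147 ≈ 42200.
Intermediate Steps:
v(M) = M + 2*M**2 (v(M) = (M**2 + M**2) + M = 2*M**2 + M = M + 2*M**2)
V = 28 (V = -4*(1 + 2*(-4)) = -4*(1 - 8) = -4*(-7) = 28)
N(b, S) = -S/147 (N(b, S) = (S + S)/(-278 - 16) = (2*S)/(-294) = (2*S)*(-1/294) = -S/147)
(N(V, -292) + P(-107)) - 92*(-456) = (-1/147*(-292) + 246) - 92*(-456) = (292/147 + 246) + 41952 = 36454/147 + 41952 = 6203398/147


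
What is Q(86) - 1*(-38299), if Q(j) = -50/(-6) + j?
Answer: 115180/3 ≈ 38393.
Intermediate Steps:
Q(j) = 25/3 + j (Q(j) = -50*(-⅙) + j = 25/3 + j)
Q(86) - 1*(-38299) = (25/3 + 86) - 1*(-38299) = 283/3 + 38299 = 115180/3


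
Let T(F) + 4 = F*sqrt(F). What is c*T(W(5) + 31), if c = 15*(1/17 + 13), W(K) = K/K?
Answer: -13320/17 + 426240*sqrt(2)/17 ≈ 34675.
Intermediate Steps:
W(K) = 1
c = 3330/17 (c = 15*(1/17 + 13) = 15*(222/17) = 3330/17 ≈ 195.88)
T(F) = -4 + F**(3/2) (T(F) = -4 + F*sqrt(F) = -4 + F**(3/2))
c*T(W(5) + 31) = 3330*(-4 + (1 + 31)**(3/2))/17 = 3330*(-4 + 32**(3/2))/17 = 3330*(-4 + 128*sqrt(2))/17 = -13320/17 + 426240*sqrt(2)/17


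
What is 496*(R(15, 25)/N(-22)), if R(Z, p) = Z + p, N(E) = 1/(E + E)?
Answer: -872960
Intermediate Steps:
N(E) = 1/(2*E)
496*(R(15, 25)/N(-22)) = 496*((15 + 25)/(((1/2)/(-22)))) = 496*(40/(((1/2)*(-1/22)))) = 496*(40/(-1/44)) = 496*(40*(-44)) = 496*(-1760) = -872960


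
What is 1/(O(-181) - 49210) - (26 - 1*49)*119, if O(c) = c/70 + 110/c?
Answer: 1706604774987/623531161 ≈ 2737.0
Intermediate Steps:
O(c) = 110/c + c/70 (O(c) = c*(1/70) + 110/c = c/70 + 110/c = 110/c + c/70)
1/(O(-181) - 49210) - (26 - 1*49)*119 = 1/((110/(-181) + (1/70)*(-181)) - 49210) - (26 - 1*49)*119 = 1/((110*(-1/181) - 181/70) - 49210) - (26 - 49)*119 = 1/((-110/181 - 181/70) - 49210) - (-23)*119 = 1/(-40461/12670 - 49210) - 1*(-2737) = 1/(-623531161/12670) + 2737 = -12670/623531161 + 2737 = 1706604774987/623531161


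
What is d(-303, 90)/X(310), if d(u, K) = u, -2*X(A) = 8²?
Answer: 303/32 ≈ 9.4688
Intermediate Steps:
X(A) = -32 (X(A) = -½*8² = -½*64 = -32)
d(-303, 90)/X(310) = -303/(-32) = -303*(-1/32) = 303/32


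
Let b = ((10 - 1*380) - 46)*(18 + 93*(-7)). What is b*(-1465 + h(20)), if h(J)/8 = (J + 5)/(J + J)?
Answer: -384458880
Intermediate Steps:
h(J) = 4*(5 + J)/J (h(J) = 8*((J + 5)/(J + J)) = 8*((5 + J)/((2*J))) = 8*((5 + J)*(1/(2*J))) = 8*((5 + J)/(2*J)) = 4*(5 + J)/J)
b = 263328 (b = ((10 - 380) - 46)*(18 - 651) = (-370 - 46)*(-633) = -416*(-633) = 263328)
b*(-1465 + h(20)) = 263328*(-1465 + (4 + 20/20)) = 263328*(-1465 + (4 + 20*(1/20))) = 263328*(-1465 + (4 + 1)) = 263328*(-1465 + 5) = 263328*(-1460) = -384458880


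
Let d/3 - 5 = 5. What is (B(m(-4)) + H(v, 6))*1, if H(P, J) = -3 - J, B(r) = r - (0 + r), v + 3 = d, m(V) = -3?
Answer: -9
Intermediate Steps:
d = 30 (d = 15 + 3*5 = 15 + 15 = 30)
v = 27 (v = -3 + 30 = 27)
B(r) = 0 (B(r) = r - r = 0)
(B(m(-4)) + H(v, 6))*1 = (0 + (-3 - 1*6))*1 = (0 + (-3 - 6))*1 = (0 - 9)*1 = -9*1 = -9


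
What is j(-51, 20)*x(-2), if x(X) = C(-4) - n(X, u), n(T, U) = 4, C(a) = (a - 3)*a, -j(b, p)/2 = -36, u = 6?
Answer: 1728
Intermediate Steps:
j(b, p) = 72 (j(b, p) = -2*(-36) = 72)
C(a) = a*(-3 + a) (C(a) = (-3 + a)*a = a*(-3 + a))
x(X) = 24 (x(X) = -4*(-3 - 4) - 1*4 = -4*(-7) - 4 = 28 - 4 = 24)
j(-51, 20)*x(-2) = 72*24 = 1728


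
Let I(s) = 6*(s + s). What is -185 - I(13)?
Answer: -341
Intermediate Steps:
I(s) = 12*s (I(s) = 6*(2*s) = 12*s)
-185 - I(13) = -185 - 12*13 = -185 - 1*156 = -185 - 156 = -341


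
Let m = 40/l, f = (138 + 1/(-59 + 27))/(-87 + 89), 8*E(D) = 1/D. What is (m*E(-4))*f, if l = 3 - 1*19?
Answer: 22075/4096 ≈ 5.3894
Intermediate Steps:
E(D) = 1/(8*D)
l = -16 (l = 3 - 19 = -16)
f = 4415/64 (f = (138 + 1/(-32))/2 = (138 - 1/32)*(1/2) = (4415/32)*(1/2) = 4415/64 ≈ 68.984)
m = -5/2 (m = 40/(-16) = 40*(-1/16) = -5/2 ≈ -2.5000)
(m*E(-4))*f = -5/(16*(-4))*(4415/64) = -5*(-1)/(16*4)*(4415/64) = -5/2*(-1/32)*(4415/64) = (5/64)*(4415/64) = 22075/4096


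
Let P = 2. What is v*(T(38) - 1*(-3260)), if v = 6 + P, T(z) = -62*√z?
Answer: 26080 - 496*√38 ≈ 23022.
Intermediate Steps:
v = 8 (v = 6 + 2 = 8)
v*(T(38) - 1*(-3260)) = 8*(-62*√38 - 1*(-3260)) = 8*(-62*√38 + 3260) = 8*(3260 - 62*√38) = 26080 - 496*√38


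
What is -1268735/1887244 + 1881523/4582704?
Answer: -80833713101/308881450992 ≈ -0.26170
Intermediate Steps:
-1268735/1887244 + 1881523/4582704 = -1268735*1/1887244 + 1881523*(1/4582704) = -1268735/1887244 + 268789/654672 = -80833713101/308881450992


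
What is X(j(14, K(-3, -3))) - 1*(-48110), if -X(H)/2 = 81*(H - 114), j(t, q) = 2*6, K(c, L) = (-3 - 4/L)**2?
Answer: 64634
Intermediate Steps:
j(t, q) = 12
X(H) = 18468 - 162*H (X(H) = -162*(H - 114) = -162*(-114 + H) = -2*(-9234 + 81*H) = 18468 - 162*H)
X(j(14, K(-3, -3))) - 1*(-48110) = (18468 - 162*12) - 1*(-48110) = (18468 - 1944) + 48110 = 16524 + 48110 = 64634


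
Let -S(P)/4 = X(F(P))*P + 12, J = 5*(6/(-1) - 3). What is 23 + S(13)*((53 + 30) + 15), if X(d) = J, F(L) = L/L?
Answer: 224639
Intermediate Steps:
J = -45 (J = 5*(6*(-1) - 3) = 5*(-6 - 3) = 5*(-9) = -45)
F(L) = 1
X(d) = -45
S(P) = -48 + 180*P (S(P) = -4*(-45*P + 12) = -4*(12 - 45*P) = -48 + 180*P)
23 + S(13)*((53 + 30) + 15) = 23 + (-48 + 180*13)*((53 + 30) + 15) = 23 + (-48 + 2340)*(83 + 15) = 23 + 2292*98 = 23 + 224616 = 224639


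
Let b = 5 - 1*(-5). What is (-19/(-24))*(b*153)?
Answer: 4845/4 ≈ 1211.3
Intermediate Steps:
b = 10 (b = 5 + 5 = 10)
(-19/(-24))*(b*153) = (-19/(-24))*(10*153) = -19*(-1/24)*1530 = (19/24)*1530 = 4845/4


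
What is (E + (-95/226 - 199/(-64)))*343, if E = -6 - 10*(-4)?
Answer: 91009905/7232 ≈ 12584.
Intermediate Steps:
E = 34 (E = -6 + 40 = 34)
(E + (-95/226 - 199/(-64)))*343 = (34 + (-95/226 - 199/(-64)))*343 = (34 + (-95*1/226 - 199*(-1/64)))*343 = (34 + (-95/226 + 199/64))*343 = (34 + 19447/7232)*343 = (265335/7232)*343 = 91009905/7232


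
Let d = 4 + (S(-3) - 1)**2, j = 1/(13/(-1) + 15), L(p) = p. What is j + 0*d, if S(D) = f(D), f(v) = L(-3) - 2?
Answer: 1/2 ≈ 0.50000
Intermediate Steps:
f(v) = -5 (f(v) = -3 - 2 = -5)
S(D) = -5
j = 1/2 (j = 1/(13*(-1) + 15) = 1/(-13 + 15) = 1/2 ≈ 0.50000)
d = 40 (d = 4 + (-5 - 1)**2 = 4 + (-6)**2 = 4 + 36 = 40)
j + 0*d = 1/2 + 0*40 = 1/2 + 0 = 1/2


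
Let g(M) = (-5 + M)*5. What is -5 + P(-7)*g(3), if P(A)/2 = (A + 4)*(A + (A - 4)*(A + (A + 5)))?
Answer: 5515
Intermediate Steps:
P(A) = 2*(4 + A)*(A + (-4 + A)*(5 + 2*A)) (P(A) = 2*((A + 4)*(A + (A - 4)*(A + (A + 5)))) = 2*((4 + A)*(A + (-4 + A)*(A + (5 + A)))) = 2*((4 + A)*(A + (-4 + A)*(5 + 2*A))) = 2*(4 + A)*(A + (-4 + A)*(5 + 2*A)))
g(M) = -25 + 5*M
-5 + P(-7)*g(3) = -5 + (-160 - 56*(-7) + 4*(-7)³ + 12*(-7)²)*(-25 + 5*3) = -5 + (-160 + 392 + 4*(-343) + 12*49)*(-25 + 15) = -5 + (-160 + 392 - 1372 + 588)*(-10) = -5 - 552*(-10) = -5 + 5520 = 5515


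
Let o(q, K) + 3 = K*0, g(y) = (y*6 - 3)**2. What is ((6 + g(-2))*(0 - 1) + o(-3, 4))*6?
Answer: -1404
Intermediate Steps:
g(y) = (-3 + 6*y)**2 (g(y) = (6*y - 3)**2 = (-3 + 6*y)**2)
o(q, K) = -3 (o(q, K) = -3 + K*0 = -3 + 0 = -3)
((6 + g(-2))*(0 - 1) + o(-3, 4))*6 = ((6 + 9*(-1 + 2*(-2))**2)*(0 - 1) - 3)*6 = ((6 + 9*(-1 - 4)**2)*(-1) - 3)*6 = ((6 + 9*(-5)**2)*(-1) - 3)*6 = ((6 + 9*25)*(-1) - 3)*6 = ((6 + 225)*(-1) - 3)*6 = (231*(-1) - 3)*6 = (-231 - 3)*6 = -234*6 = -1404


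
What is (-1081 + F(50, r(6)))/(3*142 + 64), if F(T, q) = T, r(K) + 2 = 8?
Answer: -1031/490 ≈ -2.1041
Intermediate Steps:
r(K) = 6 (r(K) = -2 + 8 = 6)
(-1081 + F(50, r(6)))/(3*142 + 64) = (-1081 + 50)/(3*142 + 64) = -1031/(426 + 64) = -1031/490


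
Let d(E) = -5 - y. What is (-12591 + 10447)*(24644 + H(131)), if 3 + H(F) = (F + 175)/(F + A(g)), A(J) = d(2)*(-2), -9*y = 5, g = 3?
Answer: -66519257312/1259 ≈ -5.2835e+7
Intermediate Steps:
y = -5/9 (y = -⅑*5 = -5/9 ≈ -0.55556)
d(E) = -40/9 (d(E) = -5 - 1*(-5/9) = -5 + 5/9 = -40/9)
A(J) = 80/9 (A(J) = -40/9*(-2) = 80/9)
H(F) = -3 + (175 + F)/(80/9 + F) (H(F) = -3 + (F + 175)/(F + 80/9) = -3 + (175 + F)/(80/9 + F))
(-12591 + 10447)*(24644 + H(131)) = (-12591 + 10447)*(24644 + 3*(445 - 6*131)/(80 + 9*131)) = -2144*(24644 + 3*(445 - 786)/(80 + 1179)) = -2144*(24644 + 3*(-341)/1259) = -2144*(24644 + 3*(1/1259)*(-341)) = -2144*(24644 - 1023/1259) = -2144*31025773/1259 = -66519257312/1259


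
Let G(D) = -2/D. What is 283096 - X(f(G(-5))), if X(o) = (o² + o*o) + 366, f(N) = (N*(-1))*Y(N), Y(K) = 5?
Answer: 282722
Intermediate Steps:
f(N) = -5*N (f(N) = (N*(-1))*5 = -N*5 = -5*N)
X(o) = 366 + 2*o² (X(o) = (o² + o²) + 366 = 2*o² + 366 = 366 + 2*o²)
283096 - X(f(G(-5))) = 283096 - (366 + 2*(-(-10)/(-5))²) = 283096 - (366 + 2*(-(-10)*(-1)/5)²) = 283096 - (366 + 2*(-5*⅖)²) = 283096 - (366 + 2*(-2)²) = 283096 - (366 + 2*4) = 283096 - (366 + 8) = 283096 - 1*374 = 283096 - 374 = 282722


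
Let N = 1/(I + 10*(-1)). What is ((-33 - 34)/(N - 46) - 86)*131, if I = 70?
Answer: -30556274/2759 ≈ -11075.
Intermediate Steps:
N = 1/60 (N = 1/(70 + 10*(-1)) = 1/(70 - 10) = 1/60 ≈ 0.016667)
((-33 - 34)/(N - 46) - 86)*131 = ((-33 - 34)/(1/60 - 46) - 86)*131 = (-67/(-2759/60) - 86)*131 = (-67*(-60/2759) - 86)*131 = (4020/2759 - 86)*131 = -233254/2759*131 = -30556274/2759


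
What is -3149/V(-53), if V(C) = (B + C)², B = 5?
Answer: -3149/2304 ≈ -1.3668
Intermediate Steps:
V(C) = (5 + C)²
-3149/V(-53) = -3149/(5 - 53)² = -3149/((-48)²) = -3149/2304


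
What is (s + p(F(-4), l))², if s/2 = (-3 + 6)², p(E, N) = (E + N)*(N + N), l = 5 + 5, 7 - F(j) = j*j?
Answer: 1444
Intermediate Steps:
F(j) = 7 - j² (F(j) = 7 - j*j = 7 - j²)
l = 10
p(E, N) = 2*N*(E + N) (p(E, N) = (E + N)*(2*N) = 2*N*(E + N))
s = 18 (s = 2*(-3 + 6)² = 2*3² = 2*9 = 18)
(s + p(F(-4), l))² = (18 + 2*10*((7 - 1*(-4)²) + 10))² = (18 + 2*10*((7 - 1*16) + 10))² = (18 + 2*10*((7 - 16) + 10))² = (18 + 2*10*(-9 + 10))² = (18 + 2*10*1)² = (18 + 20)² = 38² = 1444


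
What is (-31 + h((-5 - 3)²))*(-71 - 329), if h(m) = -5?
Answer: 14400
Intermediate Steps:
(-31 + h((-5 - 3)²))*(-71 - 329) = (-31 - 5)*(-71 - 329) = -36*(-400) = 14400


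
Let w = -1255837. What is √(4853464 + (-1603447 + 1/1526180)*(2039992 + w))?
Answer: 5*I*√1171457012113807165073/152618 ≈ 1.1213e+6*I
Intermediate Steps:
√(4853464 + (-1603447 + 1/1526180)*(2039992 + w)) = √(4853464 + (-1603447 + 1/1526180)*(2039992 - 1255837)) = √(4853464 + (-1603447 + 1/1526180)*784155) = √(4853464 - 2447148742459/1526180*784155) = √(4853464 - 383788784428587429/305236) = √(-383787302976649925/305236) = 5*I*√1171457012113807165073/152618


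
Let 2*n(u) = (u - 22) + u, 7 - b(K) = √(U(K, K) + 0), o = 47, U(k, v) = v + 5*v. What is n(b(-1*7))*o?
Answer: -188 - 47*I*√42 ≈ -188.0 - 304.59*I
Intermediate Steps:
U(k, v) = 6*v
b(K) = 7 - √6*√K (b(K) = 7 - √(6*K + 0) = 7 - √(6*K) = 7 - √6*√K)
n(u) = -11 + u (n(u) = ((u - 22) + u)/2 = ((-22 + u) + u)/2 = (-22 + 2*u)/2 = -11 + u)
n(b(-1*7))*o = (-11 + (7 - √6*√(-1*7)))*47 = (-11 + (7 - √6*√(-7)))*47 = (-11 + (7 - √6*I*√7))*47 = (-11 + (7 - I*√42))*47 = (-4 - I*√42)*47 = -188 - 47*I*√42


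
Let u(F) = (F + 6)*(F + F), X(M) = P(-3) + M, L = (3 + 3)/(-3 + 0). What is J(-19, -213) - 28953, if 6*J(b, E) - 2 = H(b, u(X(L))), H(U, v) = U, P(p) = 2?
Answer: -173735/6 ≈ -28956.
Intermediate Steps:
L = -2 (L = 6/(-3) = 6*(-⅓) = -2)
X(M) = 2 + M
u(F) = 2*F*(6 + F) (u(F) = (6 + F)*(2*F) = 2*F*(6 + F))
J(b, E) = ⅓ + b/6
J(-19, -213) - 28953 = (⅓ + (⅙)*(-19)) - 28953 = (⅓ - 19/6) - 28953 = -17/6 - 28953 = -173735/6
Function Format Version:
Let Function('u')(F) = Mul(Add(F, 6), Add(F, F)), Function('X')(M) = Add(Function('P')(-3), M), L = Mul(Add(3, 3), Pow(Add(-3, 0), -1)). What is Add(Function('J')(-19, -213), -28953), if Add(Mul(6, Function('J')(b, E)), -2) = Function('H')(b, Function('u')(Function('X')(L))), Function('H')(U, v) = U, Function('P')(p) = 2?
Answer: Rational(-173735, 6) ≈ -28956.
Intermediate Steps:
L = -2 (L = Mul(6, Pow(-3, -1)) = Mul(6, Rational(-1, 3)) = -2)
Function('X')(M) = Add(2, M)
Function('u')(F) = Mul(2, F, Add(6, F)) (Function('u')(F) = Mul(Add(6, F), Mul(2, F)) = Mul(2, F, Add(6, F)))
Function('J')(b, E) = Add(Rational(1, 3), Mul(Rational(1, 6), b))
Add(Function('J')(-19, -213), -28953) = Add(Add(Rational(1, 3), Mul(Rational(1, 6), -19)), -28953) = Add(Add(Rational(1, 3), Rational(-19, 6)), -28953) = Add(Rational(-17, 6), -28953) = Rational(-173735, 6)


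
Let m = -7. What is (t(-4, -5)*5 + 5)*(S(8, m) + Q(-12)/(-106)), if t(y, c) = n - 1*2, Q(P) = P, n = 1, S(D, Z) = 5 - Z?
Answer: 0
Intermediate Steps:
t(y, c) = -1 (t(y, c) = 1 - 1*2 = 1 - 2 = -1)
(t(-4, -5)*5 + 5)*(S(8, m) + Q(-12)/(-106)) = (-1*5 + 5)*((5 - 1*(-7)) - 12/(-106)) = (-5 + 5)*((5 + 7) - 12*(-1/106)) = 0*(12 + 6/53) = 0*(642/53) = 0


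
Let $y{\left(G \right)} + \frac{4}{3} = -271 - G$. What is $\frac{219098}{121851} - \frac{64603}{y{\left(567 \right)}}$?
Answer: $\frac{24167509223}{306820818} \approx 78.767$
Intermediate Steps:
$y{\left(G \right)} = - \frac{817}{3} - G$ ($y{\left(G \right)} = - \frac{4}{3} - \left(271 + G\right) = - \frac{817}{3} - G$)
$\frac{219098}{121851} - \frac{64603}{y{\left(567 \right)}} = \frac{219098}{121851} - \frac{64603}{- \frac{817}{3} - 567} = 219098 \cdot \frac{1}{121851} - \frac{64603}{- \frac{817}{3} - 567} = \frac{219098}{121851} - \frac{64603}{- \frac{2518}{3}} = \frac{219098}{121851} - - \frac{193809}{2518} = \frac{219098}{121851} + \frac{193809}{2518} = \frac{24167509223}{306820818}$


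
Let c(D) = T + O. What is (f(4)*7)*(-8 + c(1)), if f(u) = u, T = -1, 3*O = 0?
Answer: -252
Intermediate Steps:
O = 0 (O = (⅓)*0 = 0)
c(D) = -1 (c(D) = -1 + 0 = -1)
(f(4)*7)*(-8 + c(1)) = (4*7)*(-8 - 1) = 28*(-9) = -252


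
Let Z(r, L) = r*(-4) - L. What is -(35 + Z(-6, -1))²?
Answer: -3600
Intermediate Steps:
Z(r, L) = -L - 4*r (Z(r, L) = -4*r - L = -L - 4*r)
-(35 + Z(-6, -1))² = -(35 + (-1*(-1) - 4*(-6)))² = -(35 + (1 + 24))² = -(35 + 25)² = -1*60² = -1*3600 = -3600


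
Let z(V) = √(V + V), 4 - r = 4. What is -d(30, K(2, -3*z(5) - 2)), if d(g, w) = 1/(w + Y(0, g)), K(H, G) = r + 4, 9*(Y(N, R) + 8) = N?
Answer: ¼ ≈ 0.25000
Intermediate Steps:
Y(N, R) = -8 + N/9
r = 0 (r = 4 - 1*4 = 4 - 4 = 0)
z(V) = √2*√V (z(V) = √(2*V) = √2*√V)
K(H, G) = 4 (K(H, G) = 0 + 4 = 4)
d(g, w) = 1/(-8 + w) (d(g, w) = 1/(w + (-8 + (⅑)*0)) = 1/(w + (-8 + 0)) = 1/(w - 8) = 1/(-8 + w))
-d(30, K(2, -3*z(5) - 2)) = -1/(-8 + 4) = -1/(-4) = -1*(-¼) = ¼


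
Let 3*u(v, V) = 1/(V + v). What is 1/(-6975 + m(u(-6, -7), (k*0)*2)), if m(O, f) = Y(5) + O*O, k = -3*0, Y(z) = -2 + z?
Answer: -1521/10604411 ≈ -0.00014343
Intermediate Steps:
k = 0
u(v, V) = 1/(3*(V + v))
m(O, f) = 3 + O² (m(O, f) = (-2 + 5) + O*O = 3 + O²)
1/(-6975 + m(u(-6, -7), (k*0)*2)) = 1/(-6975 + (3 + (1/(3*(-7 - 6)))²)) = 1/(-6975 + (3 + ((⅓)/(-13))²)) = 1/(-6975 + (3 + ((⅓)*(-1/13))²)) = 1/(-6975 + (3 + (-1/39)²)) = 1/(-6975 + (3 + 1/1521)) = 1/(-6975 + 4564/1521) = 1/(-10604411/1521) = -1521/10604411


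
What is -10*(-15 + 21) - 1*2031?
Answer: -2091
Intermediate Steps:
-10*(-15 + 21) - 1*2031 = -10*6 - 2031 = -60 - 2031 = -2091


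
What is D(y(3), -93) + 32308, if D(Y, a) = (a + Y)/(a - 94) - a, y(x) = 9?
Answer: 6059071/187 ≈ 32401.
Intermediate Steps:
D(Y, a) = -a + (Y + a)/(-94 + a) (D(Y, a) = (Y + a)/(-94 + a) - a = -a + (Y + a)/(-94 + a))
D(y(3), -93) + 32308 = (9 - 1*(-93)**2 + 95*(-93))/(-94 - 93) + 32308 = (9 - 1*8649 - 8835)/(-187) + 32308 = -(9 - 8649 - 8835)/187 + 32308 = -1/187*(-17475) + 32308 = 17475/187 + 32308 = 6059071/187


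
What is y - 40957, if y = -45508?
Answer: -86465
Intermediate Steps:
y - 40957 = -45508 - 40957 = -86465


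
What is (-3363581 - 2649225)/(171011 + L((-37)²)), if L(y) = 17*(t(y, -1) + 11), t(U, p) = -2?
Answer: -3006403/85582 ≈ -35.129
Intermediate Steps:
L(y) = 153 (L(y) = 17*(-2 + 11) = 17*9 = 153)
(-3363581 - 2649225)/(171011 + L((-37)²)) = (-3363581 - 2649225)/(171011 + 153) = -6012806/171164 = -6012806*1/171164 = -3006403/85582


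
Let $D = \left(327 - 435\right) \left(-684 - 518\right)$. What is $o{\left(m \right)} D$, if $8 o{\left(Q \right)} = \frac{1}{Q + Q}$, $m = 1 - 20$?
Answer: $- \frac{16227}{38} \approx -427.03$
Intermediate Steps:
$D = 129816$ ($D = \left(-108\right) \left(-1202\right) = 129816$)
$m = -19$ ($m = 1 - 20 = -19$)
$o{\left(Q \right)} = \frac{1}{16 Q}$ ($o{\left(Q \right)} = \frac{1}{8 \left(Q + Q\right)} = \frac{1}{8 \cdot 2 Q} = \frac{\frac{1}{2} \frac{1}{Q}}{8} = \frac{1}{16 Q}$)
$o{\left(m \right)} D = \frac{1}{16 \left(-19\right)} 129816 = \frac{1}{16} \left(- \frac{1}{19}\right) 129816 = \left(- \frac{1}{304}\right) 129816 = - \frac{16227}{38}$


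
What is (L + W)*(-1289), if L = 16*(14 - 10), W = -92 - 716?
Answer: 959016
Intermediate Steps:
W = -808
L = 64 (L = 16*4 = 64)
(L + W)*(-1289) = (64 - 808)*(-1289) = -744*(-1289) = 959016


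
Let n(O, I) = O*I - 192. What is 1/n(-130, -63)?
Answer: 1/7998 ≈ 0.00012503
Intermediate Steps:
n(O, I) = -192 + I*O (n(O, I) = I*O - 192 = -192 + I*O)
1/n(-130, -63) = 1/(-192 - 63*(-130)) = 1/(-192 + 8190) = 1/7998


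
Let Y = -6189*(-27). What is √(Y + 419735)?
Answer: √586838 ≈ 766.05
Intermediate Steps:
Y = 167103
√(Y + 419735) = √(167103 + 419735) = √586838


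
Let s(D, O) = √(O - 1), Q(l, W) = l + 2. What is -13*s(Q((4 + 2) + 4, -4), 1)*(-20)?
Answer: 0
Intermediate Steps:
Q(l, W) = 2 + l
s(D, O) = √(-1 + O)
-13*s(Q((4 + 2) + 4, -4), 1)*(-20) = -13*√(-1 + 1)*(-20) = -13*√0*(-20) = -13*0*(-20) = 0*(-20) = 0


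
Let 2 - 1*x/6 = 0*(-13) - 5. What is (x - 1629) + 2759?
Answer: 1172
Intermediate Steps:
x = 42 (x = 12 - 6*(0*(-13) - 5) = 12 - 6*(0 - 5) = 12 - 6*(-5) = 12 + 30 = 42)
(x - 1629) + 2759 = (42 - 1629) + 2759 = -1587 + 2759 = 1172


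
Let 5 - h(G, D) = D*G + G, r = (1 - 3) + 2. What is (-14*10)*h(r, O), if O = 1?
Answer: -700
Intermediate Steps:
r = 0 (r = -2 + 2 = 0)
h(G, D) = 5 - G - D*G (h(G, D) = 5 - (D*G + G) = 5 - (G + D*G) = 5 + (-G - D*G) = 5 - G - D*G)
(-14*10)*h(r, O) = (-14*10)*(5 - 1*0 - 1*1*0) = -140*(5 + 0 + 0) = -140*5 = -700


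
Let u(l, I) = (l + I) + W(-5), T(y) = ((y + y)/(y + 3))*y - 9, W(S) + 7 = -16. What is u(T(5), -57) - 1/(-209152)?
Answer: -17307327/209152 ≈ -82.750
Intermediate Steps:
W(S) = -23 (W(S) = -7 - 16 = -23)
T(y) = -9 + 2*y**2/(3 + y) (T(y) = ((2*y)/(3 + y))*y - 9 = (2*y/(3 + y))*y - 9 = 2*y**2/(3 + y) - 9 = -9 + 2*y**2/(3 + y))
u(l, I) = -23 + I + l (u(l, I) = (l + I) - 23 = (I + l) - 23 = -23 + I + l)
u(T(5), -57) - 1/(-209152) = (-23 - 57 + (-27 - 9*5 + 2*5**2)/(3 + 5)) - 1/(-209152) = (-23 - 57 + (-27 - 45 + 2*25)/8) - 1*(-1/209152) = (-23 - 57 + (-27 - 45 + 50)/8) + 1/209152 = (-23 - 57 + (1/8)*(-22)) + 1/209152 = (-23 - 57 - 11/4) + 1/209152 = -331/4 + 1/209152 = -17307327/209152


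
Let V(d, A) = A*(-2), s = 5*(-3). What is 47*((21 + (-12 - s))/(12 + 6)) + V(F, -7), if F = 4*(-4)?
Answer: 230/3 ≈ 76.667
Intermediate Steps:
s = -15
F = -16
V(d, A) = -2*A
47*((21 + (-12 - s))/(12 + 6)) + V(F, -7) = 47*((21 + (-12 - 1*(-15)))/(12 + 6)) - 2*(-7) = 47*((21 + (-12 + 15))/18) + 14 = 47*((21 + 3)*(1/18)) + 14 = 47*(24*(1/18)) + 14 = 47*(4/3) + 14 = 188/3 + 14 = 230/3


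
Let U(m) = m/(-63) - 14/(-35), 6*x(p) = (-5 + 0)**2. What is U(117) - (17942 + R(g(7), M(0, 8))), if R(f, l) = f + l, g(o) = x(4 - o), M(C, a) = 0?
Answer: -3769001/210 ≈ -17948.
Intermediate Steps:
x(p) = 25/6 (x(p) = (-5 + 0)**2/6 = (1/6)*(-5)**2 = (1/6)*25 = 25/6)
g(o) = 25/6
U(m) = 2/5 - m/63 (U(m) = m*(-1/63) - 14*(-1/35) = -m/63 + 2/5 = 2/5 - m/63)
U(117) - (17942 + R(g(7), M(0, 8))) = (2/5 - 1/63*117) - (17942 + (25/6 + 0)) = (2/5 - 13/7) - (17942 + 25/6) = -51/35 - 1*107677/6 = -51/35 - 107677/6 = -3769001/210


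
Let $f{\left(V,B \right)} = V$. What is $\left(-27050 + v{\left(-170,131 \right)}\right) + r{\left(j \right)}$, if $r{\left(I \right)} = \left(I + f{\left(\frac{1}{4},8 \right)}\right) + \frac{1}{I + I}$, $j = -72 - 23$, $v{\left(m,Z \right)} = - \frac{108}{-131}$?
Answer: $- \frac{1351224877}{49780} \approx -27144.0$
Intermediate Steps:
$v{\left(m,Z \right)} = \frac{108}{131}$ ($v{\left(m,Z \right)} = \left(-108\right) \left(- \frac{1}{131}\right) = \frac{108}{131}$)
$j = -95$ ($j = -72 - 23 = -95$)
$r{\left(I \right)} = \frac{1}{4} + I + \frac{1}{2 I}$ ($r{\left(I \right)} = \left(I + \frac{1}{4}\right) + \frac{1}{I + I} = \left(I + \frac{1}{4}\right) + \frac{1}{2 I} = \left(\frac{1}{4} + I\right) + \frac{1}{2 I} = \frac{1}{4} + I + \frac{1}{2 I}$)
$\left(-27050 + v{\left(-170,131 \right)}\right) + r{\left(j \right)} = \left(-27050 + \frac{108}{131}\right) + \left(\frac{1}{4} - 95 + \frac{1}{2 \left(-95\right)}\right) = - \frac{3543442}{131} + \left(\frac{1}{4} - 95 + \frac{1}{2} \left(- \frac{1}{95}\right)\right) = - \frac{3543442}{131} - \frac{36007}{380} = - \frac{1351224877}{49780}$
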